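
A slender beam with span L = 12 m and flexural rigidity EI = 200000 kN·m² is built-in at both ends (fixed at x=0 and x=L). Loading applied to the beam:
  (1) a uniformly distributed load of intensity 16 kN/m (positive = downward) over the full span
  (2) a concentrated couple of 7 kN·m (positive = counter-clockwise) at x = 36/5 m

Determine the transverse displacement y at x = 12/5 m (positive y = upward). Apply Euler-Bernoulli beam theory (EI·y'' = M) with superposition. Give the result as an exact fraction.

Load 1 — uniform load w=16 kN/m over full span:
  y_1 = -wx²(L-x)²/(24EI) = -16·(12/5)²·(12-(12/5))²/(24·200000) = -3456/1953125 m
Load 2 — applied couple M₀=7 kN·m at a=36/5 m (b=L-a=24/5):
  y_2 = (R_Ax³/6 - M_Ax²/2)/EI  [x≤a] with R_A=21/25, M_A=56/25 = ((21/25)·(12/5)³/6 - (56/25)·(12/5)²/2)/200000 = -441/19531250 m
Superposition: y = Σ y_i = -35001/19531250 m ≈ -0.001792 m

y(12/5) = -35001/19531250 m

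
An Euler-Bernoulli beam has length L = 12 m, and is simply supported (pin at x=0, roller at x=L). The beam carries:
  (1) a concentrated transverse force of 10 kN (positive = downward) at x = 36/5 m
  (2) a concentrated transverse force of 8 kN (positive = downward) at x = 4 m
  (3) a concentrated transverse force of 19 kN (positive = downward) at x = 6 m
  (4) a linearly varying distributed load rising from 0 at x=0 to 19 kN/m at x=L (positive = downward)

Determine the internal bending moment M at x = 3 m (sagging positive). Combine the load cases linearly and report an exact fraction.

Load 1 — point force P=10 kN at a=36/5 m (b=L-a=24/5):
  M_1 = Pbx/L  [x≤a] = 10·(24/5)·3/12 = 12 kN·m
Load 2 — point force P=8 kN at a=4 m (b=L-a=8):
  M_2 = Pbx/L  [x≤a] = 8·8·3/12 = 16 kN·m
Load 3 — point force P=19 kN at a=6 m (b=L-a=6):
  M_3 = Pbx/L  [x≤a] = 19·6·3/12 = 57/2 kN·m
Load 4 — triangular load w₀=19 kN/m (0→w₀ over full span):
  M_4 = w₀Lx/6 - w₀x³/(6L) = 19·12·3/6 - 19·3³/(6·12) = 855/8 kN·m
Superposition: M = Σ M_i = 1307/8 kN·m ≈ 163.375000 kN·m

M(3) = 1307/8 kN·m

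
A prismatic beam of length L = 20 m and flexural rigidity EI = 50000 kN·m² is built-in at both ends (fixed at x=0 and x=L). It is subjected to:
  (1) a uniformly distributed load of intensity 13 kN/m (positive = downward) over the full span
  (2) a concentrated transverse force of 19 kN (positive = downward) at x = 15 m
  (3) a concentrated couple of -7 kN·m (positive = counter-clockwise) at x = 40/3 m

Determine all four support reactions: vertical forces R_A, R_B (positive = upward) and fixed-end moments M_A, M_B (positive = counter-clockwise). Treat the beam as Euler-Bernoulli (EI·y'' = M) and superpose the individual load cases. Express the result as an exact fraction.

R_A = 63601/480 kN, M_A = 7181/16 kN·m, R_B = 70319/480 kN, M_B = -23365/48 kN·m

Load 1 — uniform load w=13 kN/m over full span:
  R_A = wL/2 = 13·20/2 = 130 kN
  M_A = wL²/12 = 13·20²/12 = 1300/3 kN·m
  R_B = wL/2 = 13·20/2 = 130 kN
  M_B = -wL²/12 = -13·20²/12 = -1300/3 kN·m
Load 2 — point force P=19 kN at a=15 m (b=L-a=5):
  R_A = Pb²(3a+b)/L³ = 19·5²·(3·15+5)/20³ = 95/32 kN
  M_A = Pab²/L² = 19·15·5²/20² = 285/16 kN·m
  R_B = Pa²(a+3b)/L³ = 19·15²·(15+3·5)/20³ = 513/32 kN
  M_B = -Pa²b/L² = -19·15²·5/20² = -855/16 kN·m
Load 3 — applied couple M₀=-7 kN·m at a=40/3 m (b=L-a=20/3):
  R_A = 6M₀ab/L³ = 6·(-7)·(40/3)·(20/3)/20³ = -7/15 kN
  M_A = M₀b(2a-b)/L² = (-7)·(20/3)·(2·(40/3)-(20/3))/20² = -7/3 kN·m
  R_B = -6M₀ab/L³ = -6·(-7)·(40/3)·(20/3)/20³ = 7/15 kN
  M_B = M₀a(2b-a)/L² = (-7)·(40/3)·(2·(20/3)-(40/3))/20² = 0 kN·m
Superposition: R_A = 63601/480 kN, M_A = 7181/16 kN·m, R_B = 70319/480 kN, M_B = -23365/48 kN·m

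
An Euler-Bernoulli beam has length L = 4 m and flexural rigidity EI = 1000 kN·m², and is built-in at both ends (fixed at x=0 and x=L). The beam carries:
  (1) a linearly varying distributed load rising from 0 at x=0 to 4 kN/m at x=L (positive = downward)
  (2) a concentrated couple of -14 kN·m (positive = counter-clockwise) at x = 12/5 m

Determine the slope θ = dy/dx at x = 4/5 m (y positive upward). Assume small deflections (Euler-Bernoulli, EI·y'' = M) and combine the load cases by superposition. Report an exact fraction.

Load 1 — triangular load w₀=4 kN/m (0→w₀ over full span):
  θ_1 = -w₀(2x(L-x)(L-2x)(x+2L)+x²(L-x)²)/(120LEI) = -4·(2·(4/5)·(4-(4/5))·(4-2·(4/5))·((4/5)+2·4)+(4/5)²·(4-(4/5))²)/(120·4·1000) = -224/234375 rad
Load 2 — applied couple M₀=-14 kN·m at a=12/5 m (b=L-a=8/5):
  θ_2 = (R_Ax²/2 - M_Ax)/EI  [x≤a] with R_A=-126/25, M_A=-112/25 = ((-126/25)·(4/5)²/2 - (-112/25)·(4/5))/1000 = 154/78125 rad
Superposition: θ = Σ θ_i = 238/234375 rad ≈ 0.001015 rad

θ(4/5) = 238/234375 rad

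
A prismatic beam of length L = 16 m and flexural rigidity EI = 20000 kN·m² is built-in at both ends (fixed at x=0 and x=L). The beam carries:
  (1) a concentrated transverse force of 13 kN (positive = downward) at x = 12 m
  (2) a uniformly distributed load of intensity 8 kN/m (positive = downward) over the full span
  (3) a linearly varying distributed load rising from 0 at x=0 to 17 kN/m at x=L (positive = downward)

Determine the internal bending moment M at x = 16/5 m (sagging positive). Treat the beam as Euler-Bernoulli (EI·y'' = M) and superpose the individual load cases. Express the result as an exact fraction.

M(16/5) = -15193/500 kN·m

Load 1 — point force P=13 kN at a=12 m (b=L-a=4):
  M_1 = Pb²(3a+b)x/L³ - Pab²/L²  [x≤a] = 13·4²·(3·12+4)·(16/5)/16³ - 13·12·4²/16² = -13/4 kN·m
Load 2 — uniform load w=8 kN/m over full span:
  M_2 = wLx/2 - wL²/12 - wx²/2 = 8·16·(16/5)/2 - 8·16²/12 - 8·(16/5)²/2 = -512/75 kN·m
Load 3 — triangular load w₀=17 kN/m (0→w₀ over full span):
  M_3 = 3w₀Lx/20 - w₀L²/30 - w₀x³/(6L) = 3·17·16·(16/5)/20 - 17·16²/30 - 17·(16/5)³/(6·16) = -7616/375 kN·m
Superposition: M = Σ M_i = -15193/500 kN·m ≈ -30.386000 kN·m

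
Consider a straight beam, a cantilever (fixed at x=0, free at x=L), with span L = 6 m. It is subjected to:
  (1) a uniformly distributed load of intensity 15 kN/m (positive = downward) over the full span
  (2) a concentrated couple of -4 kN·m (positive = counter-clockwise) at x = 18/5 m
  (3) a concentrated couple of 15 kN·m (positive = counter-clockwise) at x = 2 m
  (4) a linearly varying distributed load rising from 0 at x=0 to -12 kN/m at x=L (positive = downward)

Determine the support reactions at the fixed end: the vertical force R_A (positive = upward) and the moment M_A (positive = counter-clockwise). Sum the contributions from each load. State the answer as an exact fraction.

R_A = 54 kN, M_A = 115 kN·m

Load 1 — uniform load w=15 kN/m over full span:
  R_A = wL = 15·6 = 90 kN
  M_A = wL²/2 = 15·6²/2 = 270 kN·m
Load 2 — applied couple M₀=-4 kN·m at a=18/5 m (b=L-a=12/5):
  R_A = 0 kN
  M_A = -M₀ = -(-4) = 4 kN·m
Load 3 — applied couple M₀=15 kN·m at a=2 m (b=L-a=4):
  R_A = 0 kN
  M_A = -M₀ = -15 kN·m
Load 4 — triangular load w₀=-12 kN/m (0→w₀ over full span):
  R_A = w₀L/2 = (-12)·6/2 = -36 kN
  M_A = w₀L²/3 = (-12)·6²/3 = -144 kN·m
Superposition: R_A = 54 kN, M_A = 115 kN·m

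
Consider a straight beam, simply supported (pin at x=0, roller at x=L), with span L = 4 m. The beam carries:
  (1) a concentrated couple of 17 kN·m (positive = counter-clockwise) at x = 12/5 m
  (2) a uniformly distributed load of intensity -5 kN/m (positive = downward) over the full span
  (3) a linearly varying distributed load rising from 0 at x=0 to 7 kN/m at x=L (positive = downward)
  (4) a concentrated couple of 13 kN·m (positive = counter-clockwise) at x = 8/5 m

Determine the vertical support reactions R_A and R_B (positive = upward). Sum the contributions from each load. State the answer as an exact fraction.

R_A = 13/6 kN, R_B = -49/6 kN

Load 1 — applied couple M₀=17 kN·m at a=12/5 m (b=L-a=8/5):
  R_A = M₀/L = 17/4 kN
  R_B = -M₀/L = -17/4 kN
Load 2 — uniform load w=-5 kN/m over full span:
  R_A = wL/2 = (-5)·4/2 = -10 kN
  R_B = wL/2 = (-5)·4/2 = -10 kN
Load 3 — triangular load w₀=7 kN/m (0→w₀ over full span):
  R_A = w₀L/6 = 7·4/6 = 14/3 kN
  R_B = w₀L/3 = 7·4/3 = 28/3 kN
Load 4 — applied couple M₀=13 kN·m at a=8/5 m (b=L-a=12/5):
  R_A = M₀/L = 13/4 kN
  R_B = -M₀/L = -13/4 kN
Superposition: R_A = 13/6 kN, R_B = -49/6 kN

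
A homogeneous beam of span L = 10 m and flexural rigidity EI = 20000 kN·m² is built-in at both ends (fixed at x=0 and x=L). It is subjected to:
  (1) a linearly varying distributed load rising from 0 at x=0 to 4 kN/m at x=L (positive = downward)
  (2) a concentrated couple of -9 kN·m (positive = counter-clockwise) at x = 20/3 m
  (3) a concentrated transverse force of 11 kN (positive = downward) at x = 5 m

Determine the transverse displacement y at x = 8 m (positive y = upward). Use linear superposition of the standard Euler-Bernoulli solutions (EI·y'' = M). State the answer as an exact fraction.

Load 1 — triangular load w₀=4 kN/m (0→w₀ over full span):
  y_1 = -w₀x²(L-x)²(x+2L)/(120LEI) = -4·8²·(10-8)²·(8+2·10)/(120·10·20000) = -56/46875 m
Load 2 — applied couple M₀=-9 kN·m at a=20/3 m (b=L-a=10/3):
  y_2 = (R_Ax³/6 - M_Ax²/2 - M₀(x-a)²/2)/EI  [x>a] with R_A=-6/5, M_A=-3 = ((-6/5)·8³/6 - (-3)·8²/2 - (-9)·(8-(20/3))²/2)/20000 = 1/12500 m
Load 3 — point force P=11 kN at a=5 m (b=L-a=5):
  y_3 = -Pa²(L-x)²(3bL-(3b+a)(L-x))/(6L³EI)  [x>a] = -11·5²·(10-8)²·(3·5·10-(3·5+5)·(10-8))/(6·10³·20000) = -121/120000 m
Superposition: y = Σ y_i = -2123/1000000 m ≈ -0.002123 m

y(8) = -2123/1000000 m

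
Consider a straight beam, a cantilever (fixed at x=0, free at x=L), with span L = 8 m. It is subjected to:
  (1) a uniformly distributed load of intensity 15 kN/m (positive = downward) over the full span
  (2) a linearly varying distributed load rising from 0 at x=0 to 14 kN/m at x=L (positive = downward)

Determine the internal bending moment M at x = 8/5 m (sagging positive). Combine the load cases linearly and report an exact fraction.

Load 1 — uniform load w=15 kN/m over full span:
  M_1 = -w(L-x)²/2 = -15·(8-(8/5))²/2 = -1536/5 kN·m
Load 2 — triangular load w₀=14 kN/m (0→w₀ over full span):
  M_2 = w₀Lx/2 - w₀L²/3 - w₀x³/(6L) = 14·8·(8/5)/2 - 14·8²/3 - 14·(8/5)³/(6·8) = -78848/375 kN·m
Superposition: M = Σ M_i = -194048/375 kN·m ≈ -517.461333 kN·m

M(8/5) = -194048/375 kN·m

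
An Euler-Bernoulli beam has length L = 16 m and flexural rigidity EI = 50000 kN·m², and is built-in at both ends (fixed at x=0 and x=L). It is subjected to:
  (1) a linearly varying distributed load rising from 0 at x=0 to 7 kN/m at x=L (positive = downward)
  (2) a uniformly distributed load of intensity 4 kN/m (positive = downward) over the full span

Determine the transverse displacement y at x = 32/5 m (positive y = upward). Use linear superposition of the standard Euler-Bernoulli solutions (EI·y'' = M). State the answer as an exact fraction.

Load 1 — triangular load w₀=7 kN/m (0→w₀ over full span):
  y_1 = -w₀x²(L-x)²(x+2L)/(120LEI) = -7·(32/5)²·(16-(32/5))²·((32/5)+2·16)/(120·16·50000) = -516096/48828125 m
Load 2 — uniform load w=4 kN/m over full span:
  y_2 = -wx²(L-x)²/(24EI) = -4·(32/5)²·(16-(32/5))²/(24·50000) = -24576/1953125 m
Superposition: y = Σ y_i = -1130496/48828125 m ≈ -0.023153 m

y(32/5) = -1130496/48828125 m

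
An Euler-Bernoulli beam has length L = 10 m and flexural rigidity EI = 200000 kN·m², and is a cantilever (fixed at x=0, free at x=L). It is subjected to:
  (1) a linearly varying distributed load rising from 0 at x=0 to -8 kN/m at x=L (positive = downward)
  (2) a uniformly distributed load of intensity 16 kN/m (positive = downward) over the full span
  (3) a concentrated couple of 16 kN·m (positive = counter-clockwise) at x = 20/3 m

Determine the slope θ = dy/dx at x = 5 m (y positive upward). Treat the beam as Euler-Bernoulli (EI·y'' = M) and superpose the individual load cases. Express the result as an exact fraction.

θ(5) = -1679/240000 rad

Load 1 — triangular load w₀=-8 kN/m (0→w₀ over full span):
  θ_1 = (w₀Lx²/4-w₀L²x/3-w₀x⁴/(24L))/EI = ((-8)·10·5²/4-(-8)·10²·5/3-(-8)·5⁴/(24·10))/200000 = 41/9600 rad
Load 2 — uniform load w=16 kN/m over full span:
  θ_2 = -wx(x²-3Lx+3L²)/(6EI) = -16·5·(5²-3·10·5+3·10²)/(6·200000) = -7/600 rad
Load 3 — applied couple M₀=16 kN·m at a=20/3 m (b=L-a=10/3):
  θ_3 = M₀x/EI  [x≤a] = 16·5/200000 = 1/2500 rad
Superposition: θ = Σ θ_i = -1679/240000 rad ≈ -0.006996 rad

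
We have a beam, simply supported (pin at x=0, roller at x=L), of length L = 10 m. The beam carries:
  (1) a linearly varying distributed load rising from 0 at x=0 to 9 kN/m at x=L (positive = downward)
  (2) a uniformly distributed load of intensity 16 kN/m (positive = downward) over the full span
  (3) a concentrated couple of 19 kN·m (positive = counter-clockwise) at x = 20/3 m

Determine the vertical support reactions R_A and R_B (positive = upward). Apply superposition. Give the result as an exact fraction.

Load 1 — triangular load w₀=9 kN/m (0→w₀ over full span):
  R_A = w₀L/6 = 9·10/6 = 15 kN
  R_B = w₀L/3 = 9·10/3 = 30 kN
Load 2 — uniform load w=16 kN/m over full span:
  R_A = wL/2 = 16·10/2 = 80 kN
  R_B = wL/2 = 16·10/2 = 80 kN
Load 3 — applied couple M₀=19 kN·m at a=20/3 m (b=L-a=10/3):
  R_A = M₀/L = 19/10 kN
  R_B = -M₀/L = -19/10 kN
Superposition: R_A = 969/10 kN, R_B = 1081/10 kN

R_A = 969/10 kN, R_B = 1081/10 kN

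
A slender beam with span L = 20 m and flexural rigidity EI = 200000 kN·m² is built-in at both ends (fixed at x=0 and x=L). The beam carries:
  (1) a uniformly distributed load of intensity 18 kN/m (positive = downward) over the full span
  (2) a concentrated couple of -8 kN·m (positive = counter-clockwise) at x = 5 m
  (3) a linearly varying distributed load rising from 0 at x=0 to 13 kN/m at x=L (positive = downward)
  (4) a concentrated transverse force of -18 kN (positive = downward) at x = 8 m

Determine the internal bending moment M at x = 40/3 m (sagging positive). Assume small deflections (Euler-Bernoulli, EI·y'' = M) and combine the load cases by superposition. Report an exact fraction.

Load 1 — uniform load w=18 kN/m over full span:
  M_1 = wLx/2 - wL²/12 - wx²/2 = 18·20·(40/3)/2 - 18·20²/12 - 18·(40/3)²/2 = 200 kN·m
Load 2 — applied couple M₀=-8 kN·m at a=5 m (b=L-a=15):
  M_2 = R_Ax - M_A - M₀  [x>a] with R_A=-9/20, M_A=3/2 = (-9/20)·(40/3) - (3/2) - (-8) = 1/2 kN·m
Load 3 — triangular load w₀=13 kN/m (0→w₀ over full span):
  M_3 = 3w₀Lx/20 - w₀L²/30 - w₀x³/(6L) = 3·13·20·(40/3)/20 - 13·20²/30 - 13·(40/3)³/(6·20) = 7280/81 kN·m
Load 4 — point force P=-18 kN at a=8 m (b=L-a=12):
  M_4 = Pa²(a+3b)(L-x)/L³ - Pa²b/L²  [x>a] = (-18)·8²·(8+3·12)·(20-(40/3))/20³ - (-18)·8²·12/20² = -192/25 kN·m
Superposition: M = Σ M_i = 1144921/4050 kN·m ≈ 282.696543 kN·m

M(40/3) = 1144921/4050 kN·m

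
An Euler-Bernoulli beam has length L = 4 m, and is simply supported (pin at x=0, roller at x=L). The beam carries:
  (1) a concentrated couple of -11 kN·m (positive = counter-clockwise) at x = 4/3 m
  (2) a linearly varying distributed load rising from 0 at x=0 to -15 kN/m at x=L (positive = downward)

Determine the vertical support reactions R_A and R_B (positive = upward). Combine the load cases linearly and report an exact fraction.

Load 1 — applied couple M₀=-11 kN·m at a=4/3 m (b=L-a=8/3):
  R_A = M₀/L = (-11)/4 = -11/4 kN
  R_B = -M₀/L = -(-11)/4 = 11/4 kN
Load 2 — triangular load w₀=-15 kN/m (0→w₀ over full span):
  R_A = w₀L/6 = (-15)·4/6 = -10 kN
  R_B = w₀L/3 = (-15)·4/3 = -20 kN
Superposition: R_A = -51/4 kN, R_B = -69/4 kN

R_A = -51/4 kN, R_B = -69/4 kN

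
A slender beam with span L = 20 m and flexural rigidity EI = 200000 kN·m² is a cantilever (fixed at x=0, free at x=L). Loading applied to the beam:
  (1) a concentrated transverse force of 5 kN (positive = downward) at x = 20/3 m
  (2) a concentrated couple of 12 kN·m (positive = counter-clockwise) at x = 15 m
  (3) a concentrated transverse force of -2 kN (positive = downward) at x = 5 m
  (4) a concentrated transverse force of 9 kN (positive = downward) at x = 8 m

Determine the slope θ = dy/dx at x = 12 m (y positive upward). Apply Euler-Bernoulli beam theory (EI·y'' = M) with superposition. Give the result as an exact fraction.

Load 1 — point force P=5 kN at a=20/3 m (b=L-a=40/3):
  θ_1 = -Pa²/(2EI)  [x>a] = -5·(20/3)²/(2·200000) = -1/1800 rad
Load 2 — applied couple M₀=12 kN·m at a=15 m (b=L-a=5):
  θ_2 = M₀x/EI  [x≤a] = 12·12/200000 = 9/12500 rad
Load 3 — point force P=-2 kN at a=5 m (b=L-a=15):
  θ_3 = -Pa²/(2EI)  [x>a] = -(-2)·5²/(2·200000) = 1/8000 rad
Load 4 — point force P=9 kN at a=8 m (b=L-a=12):
  θ_4 = -Pa²/(2EI)  [x>a] = -9·8²/(2·200000) = -9/6250 rad
Superposition: θ = Σ θ_i = -2071/1800000 rad ≈ -0.001151 rad

θ(12) = -2071/1800000 rad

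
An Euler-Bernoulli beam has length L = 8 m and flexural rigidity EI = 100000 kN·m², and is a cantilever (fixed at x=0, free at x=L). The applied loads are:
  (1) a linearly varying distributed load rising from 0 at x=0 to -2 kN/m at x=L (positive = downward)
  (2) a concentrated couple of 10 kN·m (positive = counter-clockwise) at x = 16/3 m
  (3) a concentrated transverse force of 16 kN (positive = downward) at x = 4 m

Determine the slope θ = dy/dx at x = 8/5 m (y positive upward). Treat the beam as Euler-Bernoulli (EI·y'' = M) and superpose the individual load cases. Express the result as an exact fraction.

Load 1 — triangular load w₀=-2 kN/m (0→w₀ over full span):
  θ_1 = (w₀Lx²/4-w₀L²x/3-w₀x⁴/(24L))/EI = ((-2)·8·(8/5)²/4-(-2)·8²·(8/5)/3-(-2)·(8/5)⁴/(24·8))/100000 = 3404/5859375 rad
Load 2 — applied couple M₀=10 kN·m at a=16/3 m (b=L-a=8/3):
  θ_2 = M₀x/EI  [x≤a] = 10·(8/5)/100000 = 1/6250 rad
Load 3 — point force P=16 kN at a=4 m (b=L-a=4):
  θ_3 = -Px(2a-x)/(2EI)  [x≤a] = -16·(8/5)·(2·4-(8/5))/(2·100000) = -64/78125 rad
Superposition: θ = Σ θ_i = -917/11718750 rad ≈ -0.000078 rad

θ(8/5) = -917/11718750 rad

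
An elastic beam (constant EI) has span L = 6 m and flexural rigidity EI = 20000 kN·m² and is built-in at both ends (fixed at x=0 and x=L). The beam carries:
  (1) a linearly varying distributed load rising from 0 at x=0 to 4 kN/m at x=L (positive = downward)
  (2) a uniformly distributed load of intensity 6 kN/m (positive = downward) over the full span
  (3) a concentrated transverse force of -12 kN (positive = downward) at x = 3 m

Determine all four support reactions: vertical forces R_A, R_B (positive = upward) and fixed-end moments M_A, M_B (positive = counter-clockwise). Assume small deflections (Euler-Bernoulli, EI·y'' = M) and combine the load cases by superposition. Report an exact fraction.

Load 1 — triangular load w₀=4 kN/m (0→w₀ over full span):
  R_A = 3w₀L/20 = 3·4·6/20 = 18/5 kN
  M_A = w₀L²/30 = 4·6²/30 = 24/5 kN·m
  R_B = 7w₀L/20 = 7·4·6/20 = 42/5 kN
  M_B = -w₀L²/20 = -4·6²/20 = -36/5 kN·m
Load 2 — uniform load w=6 kN/m over full span:
  R_A = wL/2 = 6·6/2 = 18 kN
  M_A = wL²/12 = 6·6²/12 = 18 kN·m
  R_B = wL/2 = 6·6/2 = 18 kN
  M_B = -wL²/12 = -6·6²/12 = -18 kN·m
Load 3 — point force P=-12 kN at a=3 m (b=L-a=3):
  R_A = Pb²(3a+b)/L³ = (-12)·3²·(3·3+3)/6³ = -6 kN
  M_A = Pab²/L² = (-12)·3·3²/6² = -9 kN·m
  R_B = Pa²(a+3b)/L³ = (-12)·3²·(3+3·3)/6³ = -6 kN
  M_B = -Pa²b/L² = -(-12)·3²·3/6² = 9 kN·m
Superposition: R_A = 78/5 kN, M_A = 69/5 kN·m, R_B = 102/5 kN, M_B = -81/5 kN·m

R_A = 78/5 kN, M_A = 69/5 kN·m, R_B = 102/5 kN, M_B = -81/5 kN·m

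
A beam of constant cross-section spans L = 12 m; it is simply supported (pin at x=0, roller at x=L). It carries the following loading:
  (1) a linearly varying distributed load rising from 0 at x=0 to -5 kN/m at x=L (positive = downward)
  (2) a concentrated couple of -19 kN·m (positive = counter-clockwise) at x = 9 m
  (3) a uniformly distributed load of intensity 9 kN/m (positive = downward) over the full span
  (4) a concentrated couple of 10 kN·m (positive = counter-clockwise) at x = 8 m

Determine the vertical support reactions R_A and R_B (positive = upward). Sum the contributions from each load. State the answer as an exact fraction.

R_A = 173/4 kN, R_B = 139/4 kN

Load 1 — triangular load w₀=-5 kN/m (0→w₀ over full span):
  R_A = w₀L/6 = (-5)·12/6 = -10 kN
  R_B = w₀L/3 = (-5)·12/3 = -20 kN
Load 2 — applied couple M₀=-19 kN·m at a=9 m (b=L-a=3):
  R_A = M₀/L = (-19)/12 = -19/12 kN
  R_B = -M₀/L = -(-19)/12 = 19/12 kN
Load 3 — uniform load w=9 kN/m over full span:
  R_A = wL/2 = 9·12/2 = 54 kN
  R_B = wL/2 = 9·12/2 = 54 kN
Load 4 — applied couple M₀=10 kN·m at a=8 m (b=L-a=4):
  R_A = M₀/L = 10/12 = 5/6 kN
  R_B = -M₀/L = -10/12 = -5/6 kN
Superposition: R_A = 173/4 kN, R_B = 139/4 kN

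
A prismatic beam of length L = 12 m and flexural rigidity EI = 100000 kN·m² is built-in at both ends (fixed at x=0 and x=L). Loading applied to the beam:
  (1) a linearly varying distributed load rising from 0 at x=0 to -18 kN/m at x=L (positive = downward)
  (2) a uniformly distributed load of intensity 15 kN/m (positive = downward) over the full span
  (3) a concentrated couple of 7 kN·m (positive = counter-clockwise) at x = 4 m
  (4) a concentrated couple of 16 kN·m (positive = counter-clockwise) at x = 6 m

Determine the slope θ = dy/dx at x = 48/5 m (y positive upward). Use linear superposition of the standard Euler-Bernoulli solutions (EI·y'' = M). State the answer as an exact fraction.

θ(48/5) = 10539/15625000 rad

Load 1 — triangular load w₀=-18 kN/m (0→w₀ over full span):
  θ_1 = -w₀(2x(L-x)(L-2x)(x+2L)+x²(L-x)²)/(120LEI) = -(-18)·(2·(48/5)·(12-(48/5))·(12-2·(48/5))·((48/5)+2·12)+(48/5)²·(12-(48/5))²)/(120·12·100000) = -2592/1953125 rad
Load 2 — uniform load w=15 kN/m over full span:
  θ_2 = -wx(L-x)(L-2x)/(12EI) = -15·(48/5)·(12-(48/5))·(12-2·(48/5))/(12·100000) = 162/78125 rad
Load 3 — applied couple M₀=7 kN·m at a=4 m (b=L-a=8):
  θ_3 = (R_Ax²/2 - M_Ax - M₀(x-a))/EI  [x>a] with R_A=7/9, M_A=0 = ((7/9)·(48/5)²/2 - 0·(48/5) - 7·((48/5)-4))/100000 = -21/625000 rad
Load 4 — applied couple M₀=16 kN·m at a=6 m (b=L-a=6):
  θ_4 = (R_Ax²/2 - M_Ax - M₀(x-a))/EI  [x>a] with R_A=2, M_A=4 = (2·(48/5)²/2 - 4·(48/5) - 16·((48/5)-6))/100000 = -3/78125 rad
Superposition: θ = Σ θ_i = 10539/15625000 rad ≈ 0.000674 rad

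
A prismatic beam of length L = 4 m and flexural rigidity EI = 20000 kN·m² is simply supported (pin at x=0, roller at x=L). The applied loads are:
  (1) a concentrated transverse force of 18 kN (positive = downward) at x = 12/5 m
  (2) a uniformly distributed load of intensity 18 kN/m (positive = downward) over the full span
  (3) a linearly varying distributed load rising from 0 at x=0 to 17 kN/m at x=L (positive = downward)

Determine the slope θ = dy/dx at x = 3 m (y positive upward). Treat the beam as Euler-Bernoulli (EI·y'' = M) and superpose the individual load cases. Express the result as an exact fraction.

Load 1 — point force P=18 kN at a=12/5 m (b=L-a=8/5):
  θ_1 = -Pa(2L²-6Lx+3x²+a²)/(6LEI)  [x>a] = -18·(12/5)·(2·4²-6·4·3+3·3²+(12/5)²)/(6·4·20000) = 1629/2500000 rad
Load 2 — uniform load w=18 kN/m over full span:
  θ_2 = -w(L³-6Lx²+4x³)/(24EI) = -18·(4³-6·4·3²+4·3³)/(24·20000) = 33/20000 rad
Load 3 — triangular load w₀=17 kN/m (0→w₀ over full span):
  θ_3 = -w₀(7L⁴-30L²x²+15x⁴)/(360LEI) = -17·(7·4⁴-30·4²·3²+15·3⁴)/(360·4·20000) = 22321/28800000 rad
Superposition: θ = Σ θ_i = 2215177/720000000 rad ≈ 0.003077 rad

θ(3) = 2215177/720000000 rad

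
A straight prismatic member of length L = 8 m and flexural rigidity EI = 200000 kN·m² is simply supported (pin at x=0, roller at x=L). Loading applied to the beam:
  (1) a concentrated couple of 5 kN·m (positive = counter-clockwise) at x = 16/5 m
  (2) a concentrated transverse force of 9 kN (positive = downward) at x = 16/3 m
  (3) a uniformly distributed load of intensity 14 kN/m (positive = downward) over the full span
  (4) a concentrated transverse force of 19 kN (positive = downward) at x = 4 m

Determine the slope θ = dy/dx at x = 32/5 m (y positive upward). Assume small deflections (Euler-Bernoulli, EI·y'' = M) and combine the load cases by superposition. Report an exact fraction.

θ(32/5) = 91573/56250000 rad

Load 1 — applied couple M₀=5 kN·m at a=16/5 m (b=L-a=24/5):
  θ_1 = (M₀x²/(2L)-M₀(x-a)+C₁)/EI  [x>a] with C₁=M₀(3b²-L²)/(6L)=8/15 = (5·(32/5)²/(2·8)-5·((32/5)-(16/5))+(8/15))/200000 = -1/75000 rad
Load 2 — point force P=9 kN at a=16/3 m (b=L-a=8/3):
  θ_2 = -Pa(2L²-6Lx+3x²+a²)/(6LEI)  [x>a] = -9·(16/3)·(2·8²-6·8·(32/5)+3·(32/5)²+(16/3)²)/(6·8·200000) = 98/703125 rad
Load 3 — uniform load w=14 kN/m over full span:
  θ_3 = -w(L³-6Lx²+4x³)/(24EI) = -14·(8³-6·8·(32/5)²+4·(32/5)³)/(24·200000) = 462/390625 rad
Load 4 — point force P=19 kN at a=4 m (b=L-a=4):
  θ_4 = -Pa(2L²-6Lx+3x²+a²)/(6LEI)  [x>a] = -19·4·(2·8²-6·8·(32/5)+3·(32/5)²+4²)/(6·8·200000) = 399/1250000 rad
Superposition: θ = Σ θ_i = 91573/56250000 rad ≈ 0.001628 rad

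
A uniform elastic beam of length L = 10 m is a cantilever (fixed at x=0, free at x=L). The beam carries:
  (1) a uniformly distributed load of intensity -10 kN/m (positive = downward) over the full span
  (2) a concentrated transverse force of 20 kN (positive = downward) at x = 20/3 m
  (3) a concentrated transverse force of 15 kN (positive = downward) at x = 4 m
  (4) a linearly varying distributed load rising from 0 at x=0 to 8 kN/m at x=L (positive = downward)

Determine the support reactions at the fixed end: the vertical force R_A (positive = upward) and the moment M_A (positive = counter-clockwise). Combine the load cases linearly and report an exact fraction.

Load 1 — uniform load w=-10 kN/m over full span:
  R_A = wL = (-10)·10 = -100 kN
  M_A = wL²/2 = (-10)·10²/2 = -500 kN·m
Load 2 — point force P=20 kN at a=20/3 m (b=L-a=10/3):
  R_A = P = 20 kN
  M_A = Pa = 20·(20/3) = 400/3 kN·m
Load 3 — point force P=15 kN at a=4 m (b=L-a=6):
  R_A = P = 15 kN
  M_A = Pa = 15·4 = 60 kN·m
Load 4 — triangular load w₀=8 kN/m (0→w₀ over full span):
  R_A = w₀L/2 = 8·10/2 = 40 kN
  M_A = w₀L²/3 = 8·10²/3 = 800/3 kN·m
Superposition: R_A = -25 kN, M_A = -40 kN·m

R_A = -25 kN, M_A = -40 kN·m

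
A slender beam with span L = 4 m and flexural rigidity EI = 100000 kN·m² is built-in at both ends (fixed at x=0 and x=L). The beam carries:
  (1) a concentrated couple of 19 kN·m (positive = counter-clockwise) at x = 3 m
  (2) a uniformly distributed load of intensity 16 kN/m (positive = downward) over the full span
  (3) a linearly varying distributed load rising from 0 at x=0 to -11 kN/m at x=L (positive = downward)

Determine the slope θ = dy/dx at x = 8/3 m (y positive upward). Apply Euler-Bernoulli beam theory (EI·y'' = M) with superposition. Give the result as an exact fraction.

Load 1 — applied couple M₀=19 kN·m at a=3 m (b=L-a=1):
  θ_1 = (R_Ax²/2 - M_Ax)/EI  [x≤a] with R_A=171/32, M_A=95/16 = ((171/32)·(8/3)²/2 - (95/16)·(8/3))/100000 = 19/600000 rad
Load 2 — uniform load w=16 kN/m over full span:
  θ_2 = -wx(L-x)(L-2x)/(12EI) = -16·(8/3)·(4-(8/3))·(4-2·(8/3))/(12·100000) = 16/253125 rad
Load 3 — triangular load w₀=-11 kN/m (0→w₀ over full span):
  θ_3 = -w₀(2x(L-x)(L-2x)(x+2L)+x²(L-x)²)/(120LEI) = -(-11)·(2·(8/3)·(4-(8/3))·(4-2·(8/3))·((8/3)+2·4)+(8/3)²·(4-(8/3))²)/(120·4·100000) = -77/3796875 rad
Superposition: θ = Σ θ_i = 18127/243000000 rad ≈ 0.000075 rad

θ(8/3) = 18127/243000000 rad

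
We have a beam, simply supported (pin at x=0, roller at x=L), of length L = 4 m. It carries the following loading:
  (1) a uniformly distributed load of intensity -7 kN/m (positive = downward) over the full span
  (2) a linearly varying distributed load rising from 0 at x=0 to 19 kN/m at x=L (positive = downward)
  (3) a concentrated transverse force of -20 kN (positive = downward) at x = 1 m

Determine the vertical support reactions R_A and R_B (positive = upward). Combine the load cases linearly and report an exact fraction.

R_A = -49/3 kN, R_B = 19/3 kN

Load 1 — uniform load w=-7 kN/m over full span:
  R_A = wL/2 = (-7)·4/2 = -14 kN
  R_B = wL/2 = (-7)·4/2 = -14 kN
Load 2 — triangular load w₀=19 kN/m (0→w₀ over full span):
  R_A = w₀L/6 = 19·4/6 = 38/3 kN
  R_B = w₀L/3 = 19·4/3 = 76/3 kN
Load 3 — point force P=-20 kN at a=1 m (b=L-a=3):
  R_A = Pb/L = (-20)·3/4 = -15 kN
  R_B = Pa/L = (-20)·1/4 = -5 kN
Superposition: R_A = -49/3 kN, R_B = 19/3 kN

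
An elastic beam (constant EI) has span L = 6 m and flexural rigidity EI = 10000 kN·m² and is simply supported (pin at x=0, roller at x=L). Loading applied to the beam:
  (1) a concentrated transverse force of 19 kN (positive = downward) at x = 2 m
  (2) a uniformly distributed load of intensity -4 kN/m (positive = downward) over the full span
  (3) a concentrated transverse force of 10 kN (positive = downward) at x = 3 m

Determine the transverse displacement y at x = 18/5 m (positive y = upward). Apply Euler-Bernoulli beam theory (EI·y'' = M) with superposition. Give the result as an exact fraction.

Load 1 — point force P=19 kN at a=2 m (b=L-a=4):
  y_1 = -Pa(L-x)(2Lx-a²-x²)/(6LEI)  [x>a] = -19·2·(6-(18/5))·(2·6·(18/5)-2²-(18/5)²)/(6·6·10000) = -1558/234375 m
Load 2 — uniform load w=-4 kN/m over full span:
  y_2 = -wx(L³-2Lx²+x³)/(24EI) = -(-4)·(18/5)·(6³-2·6·(18/5)²+(18/5)³)/(24·10000) = 2511/390625 m
Load 3 — point force P=10 kN at a=3 m (b=L-a=3):
  y_3 = -Pa(L-x)(2Lx-a²-x²)/(6LEI)  [x>a] = -10·3·(6-(18/5))·(2·6·(18/5)-3²-(18/5)²)/(6·6·10000) = -531/125000 m
Superposition: y = Σ y_i = -41881/9375000 m ≈ -0.004467 m

y(18/5) = -41881/9375000 m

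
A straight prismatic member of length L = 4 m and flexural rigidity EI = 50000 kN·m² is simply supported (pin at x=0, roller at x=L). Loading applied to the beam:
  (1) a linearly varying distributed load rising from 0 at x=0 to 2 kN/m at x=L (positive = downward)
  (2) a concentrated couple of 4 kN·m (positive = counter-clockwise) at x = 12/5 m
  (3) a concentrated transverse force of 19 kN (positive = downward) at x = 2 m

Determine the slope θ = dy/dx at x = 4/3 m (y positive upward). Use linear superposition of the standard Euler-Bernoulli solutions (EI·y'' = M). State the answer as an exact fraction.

Load 1 — triangular load w₀=2 kN/m (0→w₀ over full span):
  θ_1 = -w₀(7L⁴-30L²x²+15x⁴)/(360LEI) = -2·(7·4⁴-30·4²·(4/3)²+15·(4/3)⁴)/(360·4·50000) = -104/3796875 rad
Load 2 — applied couple M₀=4 kN·m at a=12/5 m (b=L-a=8/5):
  θ_2 = (M₀x²/(2L)+C₁)/EI  [x≤a] with C₁=M₀(3b²-L²)/(6L)=-104/75 = (4·(4/3)²/(2·4)+(-104/75))/50000 = -7/703125 rad
Load 3 — point force P=19 kN at a=2 m (b=L-a=2):
  θ_3 = -Pb(L²-b²-3x²)/(6LEI)  [x≤a] = -19·2·(4²-2²-3·(4/3)²)/(6·4·50000) = -19/90000 rad
Superposition: θ = Σ θ_i = -75469/303750000 rad ≈ -0.000248 rad

θ(4/3) = -75469/303750000 rad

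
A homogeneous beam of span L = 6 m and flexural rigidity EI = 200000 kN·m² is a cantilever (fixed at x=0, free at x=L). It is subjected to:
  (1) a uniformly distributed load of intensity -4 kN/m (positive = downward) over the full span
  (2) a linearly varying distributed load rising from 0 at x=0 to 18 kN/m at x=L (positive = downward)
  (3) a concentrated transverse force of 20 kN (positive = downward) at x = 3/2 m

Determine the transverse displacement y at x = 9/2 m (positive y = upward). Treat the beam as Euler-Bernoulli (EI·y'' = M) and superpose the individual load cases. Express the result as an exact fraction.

y(9/2) = -1369809/256000000 m

Load 1 — uniform load w=-4 kN/m over full span:
  y_1 = -wx²(x²-4Lx+6L²)/(24EI) = -(-4)·(9/2)²·((9/2)²-4·6·(9/2)+6·6²)/(24·200000) = 13851/6400000 m
Load 2 — triangular load w₀=18 kN/m (0→w₀ over full span):
  y_2 = (w₀Lx³/12-w₀L²x²/6-w₀x⁵/(120L))/EI = (18·6·(9/2)³/12-18·6²·(9/2)²/6-18·(9/2)⁵/(120·6))/200000 = -1808649/256000000 m
Load 3 — point force P=20 kN at a=3/2 m (b=L-a=9/2):
  y_3 = -Pa²(3x-a)/(6EI)  [x>a] = -20·(3/2)²·(3·(9/2)-(3/2))/(6·200000) = -9/20000 m
Superposition: y = Σ y_i = -1369809/256000000 m ≈ -0.005351 m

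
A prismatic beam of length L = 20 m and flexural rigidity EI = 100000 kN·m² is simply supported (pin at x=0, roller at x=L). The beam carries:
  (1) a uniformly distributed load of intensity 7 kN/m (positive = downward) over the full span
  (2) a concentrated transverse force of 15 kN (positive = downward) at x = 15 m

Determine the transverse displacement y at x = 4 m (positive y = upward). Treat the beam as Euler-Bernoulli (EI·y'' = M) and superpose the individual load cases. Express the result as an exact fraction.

Load 1 — uniform load w=7 kN/m over full span:
  y_1 = -wx(L³-2Lx²+x³)/(24EI) = -7·4·(20³-2·20·4²+4³)/(24·100000) = -812/9375 m
Load 2 — point force P=15 kN at a=15 m (b=L-a=5):
  y_2 = -Pbx(L²-b²-x²)/(6LEI)  [x≤a] = -15·5·4·(20²-5²-4²)/(6·20·100000) = -359/40000 m
Superposition: y = Σ y_i = -57353/600000 m ≈ -0.095588 m

y(4) = -57353/600000 m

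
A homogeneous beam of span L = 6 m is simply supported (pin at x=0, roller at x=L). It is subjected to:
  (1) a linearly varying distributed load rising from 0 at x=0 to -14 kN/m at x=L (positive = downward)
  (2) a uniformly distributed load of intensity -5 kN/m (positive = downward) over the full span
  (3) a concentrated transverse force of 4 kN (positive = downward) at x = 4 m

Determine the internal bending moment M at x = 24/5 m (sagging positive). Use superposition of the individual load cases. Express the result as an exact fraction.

Load 1 — triangular load w₀=-14 kN/m (0→w₀ over full span):
  M_1 = w₀Lx/6 - w₀x³/(6L) = (-14)·6·(24/5)/6 - (-14)·(24/5)³/(6·6) = -3024/125 kN·m
Load 2 — uniform load w=-5 kN/m over full span:
  M_2 = wx(L-x)/2 = (-5)·(24/5)·(6-(24/5))/2 = -72/5 kN·m
Load 3 — point force P=4 kN at a=4 m (b=L-a=2):
  M_3 = Pa(L-x)/L  [x>a] = 4·4·(6-(24/5))/6 = 16/5 kN·m
Superposition: M = Σ M_i = -4424/125 kN·m ≈ -35.392000 kN·m

M(24/5) = -4424/125 kN·m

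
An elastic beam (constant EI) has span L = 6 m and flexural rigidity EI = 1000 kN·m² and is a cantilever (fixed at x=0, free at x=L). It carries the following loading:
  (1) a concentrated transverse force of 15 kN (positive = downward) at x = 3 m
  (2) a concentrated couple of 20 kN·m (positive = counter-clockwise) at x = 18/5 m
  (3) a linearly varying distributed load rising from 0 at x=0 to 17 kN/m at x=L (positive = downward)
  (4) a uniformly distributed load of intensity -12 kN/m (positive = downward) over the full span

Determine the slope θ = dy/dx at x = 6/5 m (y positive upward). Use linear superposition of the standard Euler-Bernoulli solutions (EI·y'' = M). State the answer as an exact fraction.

Load 1 — point force P=15 kN at a=3 m (b=L-a=3):
  θ_1 = -Px(2a-x)/(2EI)  [x≤a] = -15·(6/5)·(2·3-(6/5))/(2·1000) = -27/625 rad
Load 2 — applied couple M₀=20 kN·m at a=18/5 m (b=L-a=12/5):
  θ_2 = M₀x/EI  [x≤a] = 20·(6/5)/1000 = 3/125 rad
Load 3 — triangular load w₀=17 kN/m (0→w₀ over full span):
  θ_3 = (w₀Lx²/4-w₀L²x/3-w₀x⁴/(24L))/EI = (17·6·(6/5)²/4-17·6²·(6/5)/3-17·(6/5)⁴/(24·6))/1000 = -130203/625000 rad
Load 4 — uniform load w=-12 kN/m over full span:
  θ_4 = -wx(x²-3Lx+3L²)/(6EI) = -(-12)·(6/5)·((6/5)²-3·6·(6/5)+3·6²)/(6·1000) = 3294/15625 rad
Superposition: θ = Σ θ_i = -10443/625000 rad ≈ -0.016709 rad

θ(6/5) = -10443/625000 rad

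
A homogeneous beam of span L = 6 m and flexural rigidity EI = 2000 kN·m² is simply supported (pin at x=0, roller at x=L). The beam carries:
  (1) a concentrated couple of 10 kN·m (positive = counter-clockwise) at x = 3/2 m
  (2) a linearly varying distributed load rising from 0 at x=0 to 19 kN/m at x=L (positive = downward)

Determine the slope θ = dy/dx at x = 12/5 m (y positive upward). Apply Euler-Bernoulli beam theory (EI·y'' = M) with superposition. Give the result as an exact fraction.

θ(12/5) = -133913/10000000 rad

Load 1 — applied couple M₀=10 kN·m at a=3/2 m (b=L-a=9/2):
  θ_1 = (M₀x²/(2L)-M₀(x-a)+C₁)/EI  [x>a] with C₁=M₀(3b²-L²)/(6L)=55/8 = (10·(12/5)²/(2·6)-10·((12/5)-(3/2))+(55/8))/2000 = 107/80000 rad
Load 2 — triangular load w₀=19 kN/m (0→w₀ over full span):
  θ_2 = -w₀(7L⁴-30L²x²+15x⁴)/(360LEI) = -19·(7·6⁴-30·6²·(12/5)²+15·(12/5)⁴)/(360·6·2000) = -18411/1250000 rad
Superposition: θ = Σ θ_i = -133913/10000000 rad ≈ -0.013391 rad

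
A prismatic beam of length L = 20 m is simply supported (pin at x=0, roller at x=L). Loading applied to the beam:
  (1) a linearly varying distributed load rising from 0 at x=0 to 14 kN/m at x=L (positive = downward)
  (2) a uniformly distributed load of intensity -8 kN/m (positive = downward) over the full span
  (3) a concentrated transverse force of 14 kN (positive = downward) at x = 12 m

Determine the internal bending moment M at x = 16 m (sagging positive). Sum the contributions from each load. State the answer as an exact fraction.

M(16) = 232/5 kN·m

Load 1 — triangular load w₀=14 kN/m (0→w₀ over full span):
  M_1 = w₀Lx/6 - w₀x³/(6L) = 14·20·16/6 - 14·16³/(6·20) = 1344/5 kN·m
Load 2 — uniform load w=-8 kN/m over full span:
  M_2 = wx(L-x)/2 = (-8)·16·(20-16)/2 = -256 kN·m
Load 3 — point force P=14 kN at a=12 m (b=L-a=8):
  M_3 = Pa(L-x)/L  [x>a] = 14·12·(20-16)/20 = 168/5 kN·m
Superposition: M = Σ M_i = 232/5 kN·m ≈ 46.400000 kN·m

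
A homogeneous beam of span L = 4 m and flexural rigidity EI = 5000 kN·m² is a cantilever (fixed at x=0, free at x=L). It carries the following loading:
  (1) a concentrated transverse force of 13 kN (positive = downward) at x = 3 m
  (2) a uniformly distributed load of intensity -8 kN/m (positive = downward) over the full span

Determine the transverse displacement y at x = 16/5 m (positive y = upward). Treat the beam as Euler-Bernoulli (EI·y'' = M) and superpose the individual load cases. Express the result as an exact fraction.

Load 1 — point force P=13 kN at a=3 m (b=L-a=1):
  y_1 = -Pa²(3x-a)/(6EI)  [x>a] = -13·3²·(3·(16/5)-3)/(6·5000) = -1287/50000 m
Load 2 — uniform load w=-8 kN/m over full span:
  y_2 = -wx²(x²-4Lx+6L²)/(24EI) = -(-8)·(16/5)²·((16/5)²-4·4·(16/5)+6·4²)/(24·5000) = 44032/1171875 m
Superposition: y = Σ y_i = 221887/18750000 m ≈ 0.011834 m

y(16/5) = 221887/18750000 m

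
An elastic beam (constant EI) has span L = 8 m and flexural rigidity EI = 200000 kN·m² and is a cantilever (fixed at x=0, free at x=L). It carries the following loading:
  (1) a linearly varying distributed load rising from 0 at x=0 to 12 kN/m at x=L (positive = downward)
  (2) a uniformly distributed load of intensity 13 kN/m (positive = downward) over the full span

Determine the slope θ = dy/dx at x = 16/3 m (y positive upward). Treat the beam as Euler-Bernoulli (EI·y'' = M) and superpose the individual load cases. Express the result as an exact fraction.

Load 1 — triangular load w₀=12 kN/m (0→w₀ over full span):
  θ_1 = (w₀Lx²/4-w₀L²x/3-w₀x⁴/(24L))/EI = (12·8·(16/3)²/4-12·8²·(16/3)/3-12·(16/3)⁴/(24·8))/200000 = -928/253125 rad
Load 2 — uniform load w=13 kN/m over full span:
  θ_2 = -wx(x²-3Lx+3L²)/(6EI) = -13·(16/3)·((16/3)²-3·8·(16/3)+3·8²)/(6·200000) = -1352/253125 rad
Superposition: θ = Σ θ_i = -152/16875 rad ≈ -0.009007 rad

θ(16/3) = -152/16875 rad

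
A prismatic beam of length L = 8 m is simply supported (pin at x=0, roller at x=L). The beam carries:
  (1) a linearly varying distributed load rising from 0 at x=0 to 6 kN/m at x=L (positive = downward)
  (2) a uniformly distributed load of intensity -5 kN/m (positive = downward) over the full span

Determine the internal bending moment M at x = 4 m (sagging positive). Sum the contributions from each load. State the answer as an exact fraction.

M(4) = -16 kN·m

Load 1 — triangular load w₀=6 kN/m (0→w₀ over full span):
  M_1 = w₀Lx/6 - w₀x³/(6L) = 6·8·4/6 - 6·4³/(6·8) = 24 kN·m
Load 2 — uniform load w=-5 kN/m over full span:
  M_2 = wx(L-x)/2 = (-5)·4·(8-4)/2 = -40 kN·m
Superposition: M = Σ M_i = -16 kN·m ≈ -16.000000 kN·m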